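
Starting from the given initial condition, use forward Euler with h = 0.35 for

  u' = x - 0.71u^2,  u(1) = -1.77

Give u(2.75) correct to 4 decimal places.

Euler: u_{n+1} = u_n + h·f(x_n, u_n).
x=1.000000, u=-1.770000: f=-1.224359 → u ← -1.770000 + 0.35·(-1.224359) = -2.198526
x=1.350000, u=-2.198526: f=-2.081796 → u ← -2.198526 + 0.35·(-2.081796) = -2.927154
x=1.700000, u=-2.927154: f=-4.383444 → u ← -2.927154 + 0.35·(-4.383444) = -4.461360
x=2.050000, u=-4.461360: f=-12.081648 → u ← -4.461360 + 0.35·(-12.081648) = -8.689936
x=2.400000, u=-8.689936: f=-51.215647 → u ← -8.689936 + 0.35·(-51.215647) = -26.615413
u(2.75) ≈ -26.6154

-26.6154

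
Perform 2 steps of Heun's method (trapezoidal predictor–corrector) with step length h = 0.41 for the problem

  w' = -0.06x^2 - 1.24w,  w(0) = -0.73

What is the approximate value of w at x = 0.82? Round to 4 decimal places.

Heun: k1 = f(x_n, w_n); k2 = f(x_n + h, w_n + h·k1); w_{n+1} = w_n + (h/2)·(k1 + k2).
x=0.000000, w=-0.730000:
  k1 = f(0.000000, -0.730000) = 0.905200
  k2 = f(0.410000, -0.358868) = 0.434910
  w ← -0.730000 + (0.41/2)·(0.905200 + 0.434910) = -0.455277
x=0.410000, w=-0.455277:
  k1 = f(0.410000, -0.455277) = 0.554458
  k2 = f(0.820000, -0.227950) = 0.242314
  w ← -0.455277 + (0.41/2)·(0.554458 + 0.242314) = -0.291939
w(0.82) ≈ -0.2919

-0.2919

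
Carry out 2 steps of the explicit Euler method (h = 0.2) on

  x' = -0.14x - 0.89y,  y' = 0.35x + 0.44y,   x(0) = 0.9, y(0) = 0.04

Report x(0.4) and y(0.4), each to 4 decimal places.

Euler on (x,y): x_{n+1} = x_n + h·x', y_{n+1} = y_n + h·y'.
0.000000: (0.900000, 0.040000); f=(-0.161600, 0.332600) → (0.867680, 0.106520)
0.200000: (0.867680, 0.106520); f=(-0.216278, 0.350557) → (0.824424, 0.176631)
(x(0.4), y(0.4)) ≈ (0.8244, 0.1766)

0.8244, 0.1766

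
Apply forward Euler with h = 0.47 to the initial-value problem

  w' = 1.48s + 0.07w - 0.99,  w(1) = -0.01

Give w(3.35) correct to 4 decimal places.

Euler: w_{n+1} = w_n + h·f(s_n, w_n).
s=1.000000, w=-0.010000: f=0.489300 → w ← -0.010000 + 0.47·0.489300 = 0.219971
s=1.470000, w=0.219971: f=1.200998 → w ← 0.219971 + 0.47·1.200998 = 0.784440
s=1.940000, w=0.784440: f=1.936111 → w ← 0.784440 + 0.47·1.936111 = 1.694412
s=2.410000, w=1.694412: f=2.695409 → w ← 1.694412 + 0.47·2.695409 = 2.961254
s=2.880000, w=2.961254: f=3.479688 → w ← 2.961254 + 0.47·3.479688 = 4.596708
w(3.35) ≈ 4.5967

4.5967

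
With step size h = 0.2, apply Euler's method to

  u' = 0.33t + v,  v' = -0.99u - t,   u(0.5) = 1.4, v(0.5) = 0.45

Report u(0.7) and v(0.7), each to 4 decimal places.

Euler on (u,v): u_{n+1} = u_n + h·u', v_{n+1} = v_n + h·v'.
0.500000: (1.400000, 0.450000); f=(0.615000, -1.886000) → (1.523000, 0.072800)
(u(0.7), v(0.7)) ≈ (1.5230, 0.0728)

1.5230, 0.0728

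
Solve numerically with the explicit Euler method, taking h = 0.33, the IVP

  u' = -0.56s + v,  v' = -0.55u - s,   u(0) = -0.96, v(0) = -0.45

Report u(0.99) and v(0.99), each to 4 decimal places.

Euler on (u,v): u_{n+1} = u_n + h·u', v_{n+1} = v_n + h·v'.
0.000000: (-0.960000, -0.450000); f=(-0.450000, 0.528000) → (-1.108500, -0.275760)
0.330000: (-1.108500, -0.275760); f=(-0.460560, 0.279675) → (-1.260485, -0.183467)
0.660000: (-1.260485, -0.183467); f=(-0.553067, 0.033267) → (-1.442997, -0.172489)
(u(0.99), v(0.99)) ≈ (-1.4430, -0.1725)

-1.4430, -0.1725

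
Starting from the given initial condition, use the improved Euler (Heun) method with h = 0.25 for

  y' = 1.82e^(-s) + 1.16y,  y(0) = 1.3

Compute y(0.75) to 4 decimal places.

4.6814

Heun: k1 = f(s_n, y_n); k2 = f(s_n + h, y_n + h·k1); y_{n+1} = y_n + (h/2)·(k1 + k2).
s=0.000000, y=1.300000:
  k1 = f(0.000000, 1.300000) = 3.328000
  k2 = f(0.250000, 2.132000) = 3.890537
  y ← 1.300000 + (0.25/2)·(3.328000 + 3.890537) = 2.202317
s=0.250000, y=2.202317:
  k1 = f(0.250000, 2.202317) = 3.972105
  k2 = f(0.500000, 3.195344) = 4.810484
  y ← 2.202317 + (0.25/2)·(3.972105 + 4.810484) = 3.300141
s=0.500000, y=3.300141:
  k1 = f(0.500000, 3.300141) = 4.932049
  k2 = f(0.750000, 4.533153) = 6.118165
  y ← 3.300141 + (0.25/2)·(4.932049 + 6.118165) = 4.681418
y(0.75) ≈ 4.6814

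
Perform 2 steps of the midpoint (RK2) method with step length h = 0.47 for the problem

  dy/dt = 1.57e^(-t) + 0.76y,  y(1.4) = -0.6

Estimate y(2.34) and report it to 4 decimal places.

Midpoint: k1 = f(t_n, y_n); k2 = f(t_n + h/2, y_n + (h/2)·k1); y_{n+1} = y_n + h·k2.
t=1.400000, y=-0.600000:
  k1 = f(1.400000, -0.600000) = -0.068843
  k2 = f(1.635000, -0.616178) = -0.162220
  y ← -0.600000 + 0.47·(-0.162220) = -0.676243
t=1.870000, y=-0.676243:
  k1 = f(1.870000, -0.676243) = -0.271971
  k2 = f(2.105000, -0.740157) = -0.371221
  y ← -0.676243 + 0.47·(-0.371221) = -0.850717
y(2.34) ≈ -0.8507

-0.8507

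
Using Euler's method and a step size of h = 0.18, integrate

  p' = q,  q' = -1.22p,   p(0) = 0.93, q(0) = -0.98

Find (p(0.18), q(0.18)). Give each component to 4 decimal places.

Euler on (p,q): p_{n+1} = p_n + h·p', q_{n+1} = q_n + h·q'.
0.000000: (0.930000, -0.980000); f=(-0.980000, -1.134600) → (0.753600, -1.184228)
(p(0.18), q(0.18)) ≈ (0.7536, -1.1842)

0.7536, -1.1842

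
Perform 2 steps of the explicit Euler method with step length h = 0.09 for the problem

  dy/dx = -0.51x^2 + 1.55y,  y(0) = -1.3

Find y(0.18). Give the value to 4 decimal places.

Euler: y_{n+1} = y_n + h·f(x_n, y_n).
x=0.000000, y=-1.300000: f=-2.015000 → y ← -1.300000 + 0.09·(-2.015000) = -1.481350
x=0.090000, y=-1.481350: f=-2.300223 → y ← -1.481350 + 0.09·(-2.300223) = -1.688370
y(0.18) ≈ -1.6884

-1.6884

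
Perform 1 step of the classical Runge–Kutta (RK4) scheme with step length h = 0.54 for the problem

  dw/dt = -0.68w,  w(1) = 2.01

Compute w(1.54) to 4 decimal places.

RK4: k1 = f(t_n, w_n); k2 = f(t_n + h/2, w_n + (h/2)·k1); k3 = f(t_n + h/2, w_n + (h/2)·k2); k4 = f(t_n + h, w_n + h·k3); w_{n+1} = w_n + (h/6)·(k1 + 2k2 + 2k3 + k4).
t=1.000000, w=2.010000:
  k1 = f(1.000000, 2.010000) = -1.366800
  k2 = f(1.270000, 1.640964) = -1.115856
  k3 = f(1.270000, 1.708719) = -1.161929
  k4 = f(1.540000, 1.382558) = -0.940140
  w ← 2.010000 + (0.54/6)·(k1 + 2k2 + 2k3 + k4) = 1.392374
w(1.54) ≈ 1.3924

1.3924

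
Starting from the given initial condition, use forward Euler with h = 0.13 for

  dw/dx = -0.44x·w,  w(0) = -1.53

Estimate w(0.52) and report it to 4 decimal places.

Euler: w_{n+1} = w_n + h·f(x_n, w_n).
x=0.000000, w=-1.530000: f=0.000000 → w ← -1.530000 + 0.13·0.000000 = -1.530000
x=0.130000, w=-1.530000: f=0.087516 → w ← -1.530000 + 0.13·0.087516 = -1.518623
x=0.260000, w=-1.518623: f=0.173730 → w ← -1.518623 + 0.13·0.173730 = -1.496038
x=0.390000, w=-1.496038: f=0.256720 → w ← -1.496038 + 0.13·0.256720 = -1.462664
w(0.52) ≈ -1.4627

-1.4627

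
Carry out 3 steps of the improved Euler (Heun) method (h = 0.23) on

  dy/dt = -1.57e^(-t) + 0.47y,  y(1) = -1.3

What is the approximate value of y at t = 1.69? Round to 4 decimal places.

-2.1454

Heun: k1 = f(t_n, y_n); k2 = f(t_n + h, y_n + h·k1); y_{n+1} = y_n + (h/2)·(k1 + k2).
t=1.000000, y=-1.300000:
  k1 = f(1.000000, -1.300000) = -1.188571
  k2 = f(1.230000, -1.573371) = -1.198384
  y ← -1.300000 + (0.23/2)·(-1.188571 + (-1.198384)) = -1.574500
t=1.230000, y=-1.574500:
  k1 = f(1.230000, -1.574500) = -1.198914
  k2 = f(1.460000, -1.850250) = -1.234228
  y ← -1.574500 + (0.23/2)·(-1.198914 + (-1.234228)) = -1.854311
t=1.460000, y=-1.854311:
  k1 = f(1.460000, -1.854311) = -1.236137
  k2 = f(1.690000, -2.138623) = -1.294848
  y ← -1.854311 + (0.23/2)·(-1.236137 + (-1.294848)) = -2.145375
y(1.69) ≈ -2.1454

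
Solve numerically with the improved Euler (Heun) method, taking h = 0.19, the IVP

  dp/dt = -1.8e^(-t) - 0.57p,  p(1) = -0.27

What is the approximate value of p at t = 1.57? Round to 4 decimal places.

-0.4365

Heun: k1 = f(t_n, p_n); k2 = f(t_n + h, p_n + h·k1); p_{n+1} = p_n + (h/2)·(k1 + k2).
t=1.000000, p=-0.270000:
  k1 = f(1.000000, -0.270000) = -0.508283
  k2 = f(1.190000, -0.366574) = -0.338651
  p ← -0.270000 + (0.19/2)·(-0.508283 + (-0.338651)) = -0.350459
t=1.190000, p=-0.350459:
  k1 = f(1.190000, -0.350459) = -0.347837
  k2 = f(1.380000, -0.416548) = -0.215409
  p ← -0.350459 + (0.19/2)·(-0.347837 + (-0.215409)) = -0.403967
t=1.380000, p=-0.403967:
  k1 = f(1.380000, -0.403967) = -0.222580
  k2 = f(1.570000, -0.446257) = -0.120115
  p ← -0.403967 + (0.19/2)·(-0.222580 + (-0.120115)) = -0.436523
p(1.57) ≈ -0.4365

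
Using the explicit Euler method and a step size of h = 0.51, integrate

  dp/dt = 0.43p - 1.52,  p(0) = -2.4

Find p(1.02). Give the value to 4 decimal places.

-5.2885

Euler: p_{n+1} = p_n + h·f(t_n, p_n).
t=0.000000, p=-2.400000: f=-2.552000 → p ← -2.400000 + 0.51·(-2.552000) = -3.701520
t=0.510000, p=-3.701520: f=-3.111654 → p ← -3.701520 + 0.51·(-3.111654) = -5.288463
p(1.02) ≈ -5.2885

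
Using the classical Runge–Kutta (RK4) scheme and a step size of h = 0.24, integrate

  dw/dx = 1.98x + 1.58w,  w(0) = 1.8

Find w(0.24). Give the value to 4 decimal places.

2.6948

RK4: k1 = f(x_n, w_n); k2 = f(x_n + h/2, w_n + (h/2)·k1); k3 = f(x_n + h/2, w_n + (h/2)·k2); k4 = f(x_n + h, w_n + h·k3); w_{n+1} = w_n + (h/6)·(k1 + 2k2 + 2k3 + k4).
x=0.000000, w=1.800000:
  k1 = f(0.000000, 1.800000) = 2.844000
  k2 = f(0.120000, 2.141280) = 3.620822
  k3 = f(0.120000, 2.234499) = 3.768108
  k4 = f(0.240000, 2.704346) = 4.748067
  w ← 1.800000 + (0.24/6)·(k1 + 2k2 + 2k3 + k4) = 2.694797
w(0.24) ≈ 2.6948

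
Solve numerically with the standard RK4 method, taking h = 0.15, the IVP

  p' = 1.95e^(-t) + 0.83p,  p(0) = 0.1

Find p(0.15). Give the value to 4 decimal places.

0.4030

RK4: k1 = f(t_n, p_n); k2 = f(t_n + h/2, p_n + (h/2)·k1); k3 = f(t_n + h/2, p_n + (h/2)·k2); k4 = f(t_n + h, p_n + h·k3); p_{n+1} = p_n + (h/6)·(k1 + 2k2 + 2k3 + k4).
t=0.000000, p=0.100000:
  k1 = f(0.000000, 0.100000) = 2.033000
  k2 = f(0.075000, 0.252475) = 2.018654
  k3 = f(0.075000, 0.251399) = 2.017761
  k4 = f(0.150000, 0.402664) = 2.012592
  p ← 0.100000 + (0.15/6)·(k1 + 2k2 + 2k3 + k4) = 0.402961
p(0.15) ≈ 0.4030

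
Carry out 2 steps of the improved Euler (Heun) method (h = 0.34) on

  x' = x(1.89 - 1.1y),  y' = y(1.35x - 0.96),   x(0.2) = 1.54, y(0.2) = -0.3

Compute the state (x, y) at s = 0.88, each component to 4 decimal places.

Heun on (x,y): k1 = f(s_n, state_n); k2 = f(s_n + h, state_n + h·k1); state_{n+1} = state_n + (h/2)·(k1 + k2).
0.200000: (1.540000, -0.300000)
  k1 = (3.418800, -0.335700)
  predictor → (2.702392, -0.414138)
  k2 = (6.338600, -1.113298)
  → (3.198758, -0.546330)
0.540000: (3.198758, -0.546330)
  k1 = (7.967987, -1.834752)
  predictor → (5.907874, -1.170145)
  k2 = (18.770258, -8.209305)
  → (7.744260, -2.253819)
(x(0.88), y(0.88)) ≈ (7.7443, -2.2538)

7.7443, -2.2538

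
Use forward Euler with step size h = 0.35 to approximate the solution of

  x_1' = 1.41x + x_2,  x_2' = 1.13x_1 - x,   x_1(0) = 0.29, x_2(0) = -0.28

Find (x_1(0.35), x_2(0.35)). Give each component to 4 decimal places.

0.1920, -0.1653

Euler on (x_1,x_2): x_1_{n+1} = x_1_n + h·x_1', x_2_{n+1} = x_2_n + h·x_2'.
0.000000: (0.290000, -0.280000); f=(-0.280000, 0.327700) → (0.192000, -0.165305)
(x_1(0.35), x_2(0.35)) ≈ (0.1920, -0.1653)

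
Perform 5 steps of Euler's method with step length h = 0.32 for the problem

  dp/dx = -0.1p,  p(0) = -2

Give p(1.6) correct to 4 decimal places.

Euler: p_{n+1} = p_n + h·f(x_n, p_n).
x=0.000000, p=-2.000000: f=0.200000 → p ← -2.000000 + 0.32·0.200000 = -1.936000
x=0.320000, p=-1.936000: f=0.193600 → p ← -1.936000 + 0.32·0.193600 = -1.874048
x=0.640000, p=-1.874048: f=0.187405 → p ← -1.874048 + 0.32·0.187405 = -1.814078
x=0.960000, p=-1.814078: f=0.181408 → p ← -1.814078 + 0.32·0.181408 = -1.756028
x=1.280000, p=-1.756028: f=0.175603 → p ← -1.756028 + 0.32·0.175603 = -1.699835
p(1.6) ≈ -1.6998

-1.6998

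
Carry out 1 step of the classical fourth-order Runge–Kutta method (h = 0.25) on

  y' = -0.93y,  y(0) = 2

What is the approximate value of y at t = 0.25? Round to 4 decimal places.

1.5851

RK4: k1 = f(t_n, y_n); k2 = f(t_n + h/2, y_n + (h/2)·k1); k3 = f(t_n + h/2, y_n + (h/2)·k2); k4 = f(t_n + h, y_n + h·k3); y_{n+1} = y_n + (h/6)·(k1 + 2k2 + 2k3 + k4).
t=0.000000, y=2.000000:
  k1 = f(0.000000, 2.000000) = -1.860000
  k2 = f(0.125000, 1.767500) = -1.643775
  k3 = f(0.125000, 1.794528) = -1.668911
  k4 = f(0.250000, 1.582772) = -1.471978
  y ← 2.000000 + (0.25/6)·(k1 + 2k2 + 2k3 + k4) = 1.585110
y(0.25) ≈ 1.5851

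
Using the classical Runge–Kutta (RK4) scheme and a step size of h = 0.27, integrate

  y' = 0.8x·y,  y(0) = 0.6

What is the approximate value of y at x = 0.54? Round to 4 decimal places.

0.6742

RK4: k1 = f(x_n, y_n); k2 = f(x_n + h/2, y_n + (h/2)·k1); k3 = f(x_n + h/2, y_n + (h/2)·k2); k4 = f(x_n + h, y_n + h·k3); y_{n+1} = y_n + (h/6)·(k1 + 2k2 + 2k3 + k4).
x=0.000000, y=0.600000:
  k1 = f(0.000000, 0.600000) = 0.000000
  k2 = f(0.135000, 0.600000) = 0.064800
  k3 = f(0.135000, 0.608748) = 0.065745
  k4 = f(0.270000, 0.617751) = 0.133434
  y ← 0.600000 + (0.27/6)·(k1 + 2k2 + 2k3 + k4) = 0.617754
x=0.270000, y=0.617754:
  k1 = f(0.270000, 0.617754) = 0.133435
  k2 = f(0.405000, 0.635767) = 0.205989
  k3 = f(0.405000, 0.645562) = 0.209162
  k4 = f(0.540000, 0.674227) = 0.291266
  y ← 0.617754 + (0.27/6)·(k1 + 2k2 + 2k3 + k4) = 0.674229
y(0.54) ≈ 0.6742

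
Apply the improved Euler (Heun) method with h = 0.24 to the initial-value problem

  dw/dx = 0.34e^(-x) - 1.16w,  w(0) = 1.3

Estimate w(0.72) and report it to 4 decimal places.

Heun: k1 = f(x_n, w_n); k2 = f(x_n + h, w_n + h·k1); w_{n+1} = w_n + (h/2)·(k1 + k2).
x=0.000000, w=1.300000:
  k1 = f(0.000000, 1.300000) = -1.168000
  k2 = f(0.240000, 1.019680) = -0.915375
  w ← 1.300000 + (0.24/2)·(-1.168000 + (-0.915375)) = 1.049995
x=0.240000, w=1.049995:
  k1 = f(0.240000, 1.049995) = -0.950541
  k2 = f(0.480000, 0.821865) = -0.742977
  w ← 1.049995 + (0.24/2)·(-0.950541 + (-0.742977)) = 0.846773
x=0.480000, w=0.846773:
  k1 = f(0.480000, 0.846773) = -0.771870
  k2 = f(0.720000, 0.661524) = -0.601872
  w ← 0.846773 + (0.24/2)·(-0.771870 + (-0.601872)) = 0.681924
w(0.72) ≈ 0.6819

0.6819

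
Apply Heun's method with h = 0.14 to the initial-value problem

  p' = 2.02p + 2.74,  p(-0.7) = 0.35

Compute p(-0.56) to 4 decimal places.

Heun: k1 = f(x_n, p_n); k2 = f(x_n + h, p_n + h·k1); p_{n+1} = p_n + (h/2)·(k1 + k2).
x=-0.700000, p=0.350000:
  k1 = f(-0.700000, 0.350000) = 3.447000
  k2 = f(-0.560000, 0.832580) = 4.421812
  p ← 0.350000 + (0.14/2)·(3.447000 + 4.421812) = 0.900817
p(-0.56) ≈ 0.9008

0.9008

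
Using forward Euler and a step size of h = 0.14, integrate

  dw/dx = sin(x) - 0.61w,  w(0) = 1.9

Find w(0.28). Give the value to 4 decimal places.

1.6089

Euler: w_{n+1} = w_n + h·f(x_n, w_n).
x=0.000000, w=1.900000: f=-1.159000 → w ← 1.900000 + 0.14·(-1.159000) = 1.737740
x=0.140000, w=1.737740: f=-0.920478 → w ← 1.737740 + 0.14·(-0.920478) = 1.608873
w(0.28) ≈ 1.6089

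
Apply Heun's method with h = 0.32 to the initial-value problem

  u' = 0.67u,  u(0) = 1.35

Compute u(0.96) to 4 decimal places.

Heun: k1 = f(s_n, u_n); k2 = f(s_n + h, u_n + h·k1); u_{n+1} = u_n + (h/2)·(k1 + k2).
s=0.000000, u=1.350000:
  k1 = f(0.000000, 1.350000) = 0.904500
  k2 = f(0.320000, 1.639440) = 1.098425
  u ← 1.350000 + (0.32/2)·(0.904500 + 1.098425) = 1.670468
s=0.320000, u=1.670468:
  k1 = f(0.320000, 1.670468) = 1.119214
  k2 = f(0.640000, 2.028616) = 1.359173
  u ← 1.670468 + (0.32/2)·(1.119214 + 1.359173) = 2.067010
s=0.640000, u=2.067010:
  k1 = f(0.640000, 2.067010) = 1.384897
  k2 = f(0.960000, 2.510177) = 1.681818
  u ← 2.067010 + (0.32/2)·(1.384897 + 1.681818) = 2.557684
u(0.96) ≈ 2.5577

2.5577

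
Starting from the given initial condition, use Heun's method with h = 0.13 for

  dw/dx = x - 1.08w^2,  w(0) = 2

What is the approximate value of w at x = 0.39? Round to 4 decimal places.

Heun: k1 = f(x_n, w_n); k2 = f(x_n + h, w_n + h·k1); w_{n+1} = w_n + (h/2)·(k1 + k2).
x=0.000000, w=2.000000:
  k1 = f(0.000000, 2.000000) = -4.320000
  k2 = f(0.130000, 1.438400) = -2.104514
  w ← 2.000000 + (0.13/2)·(-4.320000 + (-2.104514)) = 1.582407
x=0.130000, w=1.582407:
  k1 = f(0.130000, 1.582407) = -2.574331
  k2 = f(0.260000, 1.247743) = -1.421413
  w ← 1.582407 + (0.13/2)·(-2.574331 + (-1.421413)) = 1.322683
x=0.260000, w=1.322683:
  k1 = f(0.260000, 1.322683) = -1.629450
  k2 = f(0.390000, 1.110855) = -0.942718
  w ← 1.322683 + (0.13/2)·(-1.629450 + (-0.942718)) = 1.155492
w(0.39) ≈ 1.1555

1.1555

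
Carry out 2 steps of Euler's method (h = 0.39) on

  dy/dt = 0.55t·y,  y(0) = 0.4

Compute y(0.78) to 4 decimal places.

Euler: y_{n+1} = y_n + h·f(t_n, y_n).
t=0.000000, y=0.400000: f=0.000000 → y ← 0.400000 + 0.39·0.000000 = 0.400000
t=0.390000, y=0.400000: f=0.085800 → y ← 0.400000 + 0.39·0.085800 = 0.433462
y(0.78) ≈ 0.4335

0.4335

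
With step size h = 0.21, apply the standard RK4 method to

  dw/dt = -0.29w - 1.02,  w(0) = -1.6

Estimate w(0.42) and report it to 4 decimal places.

-1.8199

RK4: k1 = f(t_n, w_n); k2 = f(t_n + h/2, w_n + (h/2)·k1); k3 = f(t_n + h/2, w_n + (h/2)·k2); k4 = f(t_n + h, w_n + h·k3); w_{n+1} = w_n + (h/6)·(k1 + 2k2 + 2k3 + k4).
t=0.000000, w=-1.600000:
  k1 = f(0.000000, -1.600000) = -0.556000
  k2 = f(0.105000, -1.658380) = -0.539070
  k3 = f(0.105000, -1.656602) = -0.539585
  k4 = f(0.210000, -1.713313) = -0.523139
  w ← -1.600000 + (0.21/6)·(k1 + 2k2 + 2k3 + k4) = -1.713276
t=0.210000, w=-1.713276:
  k1 = f(0.210000, -1.713276) = -0.523150
  k2 = f(0.315000, -1.768206) = -0.507220
  k3 = f(0.315000, -1.766534) = -0.507705
  k4 = f(0.420000, -1.819894) = -0.492231
  w ← -1.713276 + (0.21/6)·(k1 + 2k2 + 2k3 + k4) = -1.819859
w(0.42) ≈ -1.8199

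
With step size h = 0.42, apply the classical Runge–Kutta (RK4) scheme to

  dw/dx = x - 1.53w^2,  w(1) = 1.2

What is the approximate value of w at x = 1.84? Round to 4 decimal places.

RK4: k1 = f(x_n, w_n); k2 = f(x_n + h/2, w_n + (h/2)·k1); k3 = f(x_n + h/2, w_n + (h/2)·k2); k4 = f(x_n + h, w_n + h·k3); w_{n+1} = w_n + (h/6)·(k1 + 2k2 + 2k3 + k4).
x=1.000000, w=1.200000:
  k1 = f(1.000000, 1.200000) = -1.203200
  k2 = f(1.210000, 0.947328) = -0.163068
  k3 = f(1.210000, 1.165756) = -0.869249
  k4 = f(1.420000, 0.834915) = 0.353462
  w ← 1.200000 + (0.42/6)·(k1 + 2k2 + 2k3 + k4) = 0.995994
x=1.420000, w=0.995994:
  k1 = f(1.420000, 0.995994) = -0.097766
  k2 = f(1.630000, 0.975463) = 0.174162
  k3 = f(1.630000, 1.032568) = -0.001281
  k4 = f(1.840000, 0.995456) = 0.323873
  w ← 0.995994 + (0.42/6)·(k1 + 2k2 + 2k3 + k4) = 1.036025
w(1.84) ≈ 1.0360

1.0360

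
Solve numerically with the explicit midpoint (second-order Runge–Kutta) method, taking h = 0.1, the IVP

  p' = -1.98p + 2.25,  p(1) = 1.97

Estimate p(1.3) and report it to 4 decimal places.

Midpoint: k1 = f(s_n, p_n); k2 = f(s_n + h/2, p_n + (h/2)·k1); p_{n+1} = p_n + h·k2.
s=1.000000, p=1.970000:
  k1 = f(1.000000, 1.970000) = -1.650600
  k2 = f(1.050000, 1.887470) = -1.487191
  p ← 1.970000 + 0.1·(-1.487191) = 1.821281
s=1.100000, p=1.821281:
  k1 = f(1.100000, 1.821281) = -1.356136
  k2 = f(1.150000, 1.753474) = -1.221879
  p ← 1.821281 + 0.1·(-1.221879) = 1.699093
s=1.200000, p=1.699093:
  k1 = f(1.200000, 1.699093) = -1.114204
  k2 = f(1.250000, 1.643383) = -1.003898
  p ← 1.699093 + 0.1·(-1.003898) = 1.598703
p(1.3) ≈ 1.5987

1.5987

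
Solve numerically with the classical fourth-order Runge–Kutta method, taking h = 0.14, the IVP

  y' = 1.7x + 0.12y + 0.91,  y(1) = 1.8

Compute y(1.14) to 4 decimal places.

RK4: k1 = f(x_n, y_n); k2 = f(x_n + h/2, y_n + (h/2)·k1); k3 = f(x_n + h/2, y_n + (h/2)·k2); k4 = f(x_n + h, y_n + h·k3); y_{n+1} = y_n + (h/6)·(k1 + 2k2 + 2k3 + k4).
x=1.000000, y=1.800000:
  k1 = f(1.000000, 1.800000) = 2.826000
  k2 = f(1.070000, 1.997820) = 2.968738
  k3 = f(1.070000, 2.007812) = 2.969937
  k4 = f(1.140000, 2.215791) = 3.113895
  y ← 1.800000 + (0.14/6)·(k1 + 2k2 + 2k3 + k4) = 2.215736
y(1.14) ≈ 2.2157

2.2157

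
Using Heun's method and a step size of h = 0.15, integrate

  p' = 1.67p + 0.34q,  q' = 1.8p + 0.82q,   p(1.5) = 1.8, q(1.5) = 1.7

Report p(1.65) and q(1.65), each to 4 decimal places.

2.4227, 2.5104

Heun on (p,q): k1 = f(t_n, state_n); k2 = f(t_n + h, state_n + h·k1); state_{n+1} = state_n + (h/2)·(k1 + k2).
1.500000: (1.800000, 1.700000)
  k1 = (3.584000, 4.634000)
  predictor → (2.337600, 2.395100)
  k2 = (4.718126, 6.171662)
  → (2.422659, 2.510425)
(p(1.65), q(1.65)) ≈ (2.4227, 2.5104)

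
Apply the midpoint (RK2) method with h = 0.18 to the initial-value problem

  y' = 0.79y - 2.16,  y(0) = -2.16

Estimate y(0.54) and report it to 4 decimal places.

-4.7542

Midpoint: k1 = f(t_n, y_n); k2 = f(t_n + h/2, y_n + (h/2)·k1); y_{n+1} = y_n + h·k2.
t=0.000000, y=-2.160000:
  k1 = f(0.000000, -2.160000) = -3.866400
  k2 = f(0.090000, -2.507976) = -4.141301
  y ← -2.160000 + 0.18·(-4.141301) = -2.905434
t=0.180000, y=-2.905434:
  k1 = f(0.180000, -2.905434) = -4.455293
  k2 = f(0.270000, -3.306411) = -4.772064
  y ← -2.905434 + 0.18·(-4.772064) = -3.764406
t=0.360000, y=-3.764406:
  k1 = f(0.360000, -3.764406) = -5.133881
  k2 = f(0.450000, -4.226455) = -5.498899
  y ← -3.764406 + 0.18·(-5.498899) = -4.754208
y(0.54) ≈ -4.7542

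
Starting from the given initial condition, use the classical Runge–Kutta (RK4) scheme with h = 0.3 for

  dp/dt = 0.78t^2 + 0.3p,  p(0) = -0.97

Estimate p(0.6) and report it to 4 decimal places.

-1.1025

RK4: k1 = f(t_n, p_n); k2 = f(t_n + h/2, p_n + (h/2)·k1); k3 = f(t_n + h/2, p_n + (h/2)·k2); k4 = f(t_n + h, p_n + h·k3); p_{n+1} = p_n + (h/6)·(k1 + 2k2 + 2k3 + k4).
t=0.000000, p=-0.970000:
  k1 = f(0.000000, -0.970000) = -0.291000
  k2 = f(0.150000, -1.013650) = -0.286545
  k3 = f(0.150000, -1.012982) = -0.286345
  k4 = f(0.300000, -1.055903) = -0.246571
  p ← -0.970000 + (0.3/6)·(k1 + 2k2 + 2k3 + k4) = -1.054168
t=0.300000, p=-1.054168:
  k1 = f(0.300000, -1.054168) = -0.246050
  k2 = f(0.450000, -1.091075) = -0.169373
  k3 = f(0.450000, -1.079573) = -0.165922
  k4 = f(0.600000, -1.103944) = -0.050383
  p ← -1.054168 + (0.3/6)·(k1 + 2k2 + 2k3 + k4) = -1.102519
p(0.6) ≈ -1.1025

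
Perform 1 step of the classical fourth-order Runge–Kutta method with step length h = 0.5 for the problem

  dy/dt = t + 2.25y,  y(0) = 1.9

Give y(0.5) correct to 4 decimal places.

6.0026

RK4: k1 = f(t_n, y_n); k2 = f(t_n + h/2, y_n + (h/2)·k1); k3 = f(t_n + h/2, y_n + (h/2)·k2); k4 = f(t_n + h, y_n + h·k3); y_{n+1} = y_n + (h/6)·(k1 + 2k2 + 2k3 + k4).
t=0.000000, y=1.900000:
  k1 = f(0.000000, 1.900000) = 4.275000
  k2 = f(0.250000, 2.968750) = 6.929688
  k3 = f(0.250000, 3.632422) = 8.422949
  k4 = f(0.500000, 6.111475) = 14.250818
  y ← 1.900000 + (0.5/6)·(k1 + 2k2 + 2k3 + k4) = 6.002591
y(0.5) ≈ 6.0026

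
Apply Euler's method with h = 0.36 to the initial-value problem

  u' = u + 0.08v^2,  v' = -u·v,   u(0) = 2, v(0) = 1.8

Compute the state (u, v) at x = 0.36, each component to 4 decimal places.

2.8133, 0.5040

Euler on (u,v): u_{n+1} = u_n + h·u', v_{n+1} = v_n + h·v'.
0.000000: (2.000000, 1.800000); f=(2.259200, -3.600000) → (2.813312, 0.504000)
(u(0.36), v(0.36)) ≈ (2.8133, 0.5040)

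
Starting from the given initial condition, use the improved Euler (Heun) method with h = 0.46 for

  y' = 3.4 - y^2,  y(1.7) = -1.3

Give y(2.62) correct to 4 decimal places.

0.9436

Heun: k1 = f(t_n, y_n); k2 = f(t_n + h, y_n + h·k1); y_{n+1} = y_n + (h/2)·(k1 + k2).
t=1.700000, y=-1.300000:
  k1 = f(1.700000, -1.300000) = 1.710000
  k2 = f(2.160000, -0.513400) = 3.136420
  y ← -1.300000 + (0.46/2)·(1.710000 + 3.136420) = -0.185323
t=2.160000, y=-0.185323:
  k1 = f(2.160000, -0.185323) = 3.365655
  k2 = f(2.620000, 1.362878) = 1.542563
  y ← -0.185323 + (0.46/2)·(3.365655 + 1.542563) = 0.943567
y(2.62) ≈ 0.9436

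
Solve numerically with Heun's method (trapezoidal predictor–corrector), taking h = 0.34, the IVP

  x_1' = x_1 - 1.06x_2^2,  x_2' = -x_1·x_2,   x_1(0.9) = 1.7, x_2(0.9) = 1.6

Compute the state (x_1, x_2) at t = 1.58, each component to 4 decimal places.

2.0776, 0.5659

Heun on (x_1,x_2): k1 = f(t_n, state_n); k2 = f(t_n + h, state_n + h·k1); state_{n+1} = state_n + (h/2)·(k1 + k2).
0.900000: (1.700000, 1.600000)
  k1 = (-1.013600, -2.720000)
  predictor → (1.355376, 0.675200)
  k2 = (0.872127, -0.915150)
  → (1.675950, 0.982025)
1.240000: (1.675950, 0.982025)
  k1 = (0.653715, -1.645824)
  predictor → (1.898213, 0.422444)
  k2 = (1.709046, -0.801890)
  → (2.077619, 0.565913)
(x_1(1.58), x_2(1.58)) ≈ (2.0776, 0.5659)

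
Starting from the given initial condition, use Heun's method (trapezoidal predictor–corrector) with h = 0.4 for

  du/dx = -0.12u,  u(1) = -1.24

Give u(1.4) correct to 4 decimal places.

-1.1819

Heun: k1 = f(x_n, u_n); k2 = f(x_n + h, u_n + h·k1); u_{n+1} = u_n + (h/2)·(k1 + k2).
x=1.000000, u=-1.240000:
  k1 = f(1.000000, -1.240000) = 0.148800
  k2 = f(1.400000, -1.180480) = 0.141658
  u ← -1.240000 + (0.4/2)·(0.148800 + 0.141658) = -1.181908
u(1.4) ≈ -1.1819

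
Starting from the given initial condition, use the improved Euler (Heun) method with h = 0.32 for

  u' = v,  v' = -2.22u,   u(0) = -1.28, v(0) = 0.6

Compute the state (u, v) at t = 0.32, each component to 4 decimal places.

Heun on (u,v): k1 = f(t_n, state_n); k2 = f(t_n + h, state_n + h·k1); state_{n+1} = state_n + (h/2)·(k1 + k2).
0.000000: (-1.280000, 0.600000)
  k1 = (0.600000, 2.841600)
  predictor → (-1.088000, 1.509312)
  k2 = (1.509312, 2.415360)
  → (-0.942510, 1.441114)
(u(0.32), v(0.32)) ≈ (-0.9425, 1.4411)

-0.9425, 1.4411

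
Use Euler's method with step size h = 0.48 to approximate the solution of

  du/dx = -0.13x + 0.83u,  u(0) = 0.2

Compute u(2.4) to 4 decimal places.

0.6250

Euler: u_{n+1} = u_n + h·f(x_n, u_n).
x=0.000000, u=0.200000: f=0.166000 → u ← 0.200000 + 0.48·0.166000 = 0.279680
x=0.480000, u=0.279680: f=0.169734 → u ← 0.279680 + 0.48·0.169734 = 0.361153
x=0.960000, u=0.361153: f=0.174957 → u ← 0.361153 + 0.48·0.174957 = 0.445132
x=1.440000, u=0.445132: f=0.182259 → u ← 0.445132 + 0.48·0.182259 = 0.532616
x=1.920000, u=0.532616: f=0.192471 → u ← 0.532616 + 0.48·0.192471 = 0.625002
u(2.4) ≈ 0.6250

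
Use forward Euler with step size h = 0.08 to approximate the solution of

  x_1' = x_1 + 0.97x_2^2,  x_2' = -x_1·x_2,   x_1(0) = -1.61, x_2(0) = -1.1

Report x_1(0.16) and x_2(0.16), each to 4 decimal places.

Euler on (x_1,x_2): x_1_{n+1} = x_1_n + h·x_1', x_2_{n+1} = x_2_n + h·x_2'.
0.000000: (-1.610000, -1.100000); f=(-0.436300, -1.771000) → (-1.644904, -1.241680)
0.080000: (-1.644904, -1.241680); f=(-0.149388, -2.042444) → (-1.656855, -1.405076)
(x_1(0.16), x_2(0.16)) ≈ (-1.6569, -1.4051)

-1.6569, -1.4051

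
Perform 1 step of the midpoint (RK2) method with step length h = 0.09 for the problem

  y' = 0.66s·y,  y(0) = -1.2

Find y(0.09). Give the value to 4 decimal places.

-1.2032

Midpoint: k1 = f(s_n, y_n); k2 = f(s_n + h/2, y_n + (h/2)·k1); y_{n+1} = y_n + h·k2.
s=0.000000, y=-1.200000:
  k1 = f(0.000000, -1.200000) = 0.000000
  k2 = f(0.045000, -1.200000) = -0.035640
  y ← -1.200000 + 0.09·(-0.035640) = -1.203208
y(0.09) ≈ -1.2032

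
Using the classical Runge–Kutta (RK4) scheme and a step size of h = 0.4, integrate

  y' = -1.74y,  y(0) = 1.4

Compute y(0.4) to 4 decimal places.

RK4: k1 = f(x_n, y_n); k2 = f(x_n + h/2, y_n + (h/2)·k1); k3 = f(x_n + h/2, y_n + (h/2)·k2); k4 = f(x_n + h, y_n + h·k3); y_{n+1} = y_n + (h/6)·(k1 + 2k2 + 2k3 + k4).
x=0.000000, y=1.400000:
  k1 = f(0.000000, 1.400000) = -2.436000
  k2 = f(0.200000, 0.912800) = -1.588272
  k3 = f(0.200000, 1.082346) = -1.883281
  k4 = f(0.400000, 0.646687) = -1.125236
  y ← 1.400000 + (0.4/6)·(k1 + 2k2 + 2k3 + k4) = 0.699710
y(0.4) ≈ 0.6997

0.6997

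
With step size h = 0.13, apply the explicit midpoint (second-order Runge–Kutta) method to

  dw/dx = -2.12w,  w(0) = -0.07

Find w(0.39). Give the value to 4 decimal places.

-0.0310

Midpoint: k1 = f(x_n, w_n); k2 = f(x_n + h/2, w_n + (h/2)·k1); w_{n+1} = w_n + h·k2.
x=0.000000, w=-0.070000:
  k1 = f(0.000000, -0.070000) = 0.148400
  k2 = f(0.065000, -0.060354) = 0.127950
  w ← -0.070000 + 0.13·0.127950 = -0.053366
x=0.130000, w=-0.053366:
  k1 = f(0.130000, -0.053366) = 0.113137
  k2 = f(0.195000, -0.046013) = 0.097547
  w ← -0.053366 + 0.13·0.097547 = -0.040685
x=0.260000, w=-0.040685:
  k1 = f(0.260000, -0.040685) = 0.086253
  k2 = f(0.325000, -0.035079) = 0.074367
  w ← -0.040685 + 0.13·0.074367 = -0.031018
w(0.39) ≈ -0.0310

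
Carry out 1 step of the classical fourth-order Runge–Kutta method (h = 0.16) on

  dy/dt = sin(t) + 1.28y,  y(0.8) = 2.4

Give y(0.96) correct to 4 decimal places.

3.0819

RK4: k1 = f(t_n, y_n); k2 = f(t_n + h/2, y_n + (h/2)·k1); k3 = f(t_n + h/2, y_n + (h/2)·k2); k4 = f(t_n + h, y_n + h·k3); y_{n+1} = y_n + (h/6)·(k1 + 2k2 + 2k3 + k4).
t=0.800000, y=2.400000:
  k1 = f(0.800000, 2.400000) = 3.789356
  k2 = f(0.880000, 2.703148) = 4.230769
  k3 = f(0.880000, 2.738462) = 4.275970
  k4 = f(0.960000, 3.084155) = 4.766910
  y ← 2.400000 + (0.16/6)·(k1 + 2k2 + 2k3 + k4) = 3.081860
y(0.96) ≈ 3.0819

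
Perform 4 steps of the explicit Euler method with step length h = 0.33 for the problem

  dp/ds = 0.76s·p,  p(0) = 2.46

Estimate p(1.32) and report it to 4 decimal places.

3.8753

Euler: p_{n+1} = p_n + h·f(s_n, p_n).
s=0.000000, p=2.460000: f=0.000000 → p ← 2.460000 + 0.33·0.000000 = 2.460000
s=0.330000, p=2.460000: f=0.616968 → p ← 2.460000 + 0.33·0.616968 = 2.663599
s=0.660000, p=2.663599: f=1.336061 → p ← 2.663599 + 0.33·1.336061 = 3.104500
s=0.990000, p=3.104500: f=2.335826 → p ← 3.104500 + 0.33·2.335826 = 3.875322
p(1.32) ≈ 3.8753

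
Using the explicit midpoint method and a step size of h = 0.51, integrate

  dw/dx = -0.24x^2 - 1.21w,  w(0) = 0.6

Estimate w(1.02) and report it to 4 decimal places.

Midpoint: k1 = f(x_n, w_n); k2 = f(x_n + h/2, w_n + (h/2)·k1); w_{n+1} = w_n + h·k2.
x=0.000000, w=0.600000:
  k1 = f(0.000000, 0.600000) = -0.726000
  k2 = f(0.255000, 0.414870) = -0.517599
  w ← 0.600000 + 0.51·(-0.517599) = 0.336025
x=0.510000, w=0.336025:
  k1 = f(0.510000, 0.336025) = -0.469014
  k2 = f(0.765000, 0.216426) = -0.402330
  w ← 0.336025 + 0.51·(-0.402330) = 0.130837
w(1.02) ≈ 0.1308

0.1308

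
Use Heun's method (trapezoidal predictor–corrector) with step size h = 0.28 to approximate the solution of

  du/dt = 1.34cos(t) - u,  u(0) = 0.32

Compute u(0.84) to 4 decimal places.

0.7807

Heun: k1 = f(t_n, u_n); k2 = f(t_n + h, u_n + h·k1); u_{n+1} = u_n + (h/2)·(k1 + k2).
t=0.000000, u=0.320000:
  k1 = f(0.000000, 0.320000) = 1.020000
  k2 = f(0.280000, 0.605600) = 0.682214
  u ← 0.320000 + (0.28/2)·(1.020000 + 0.682214) = 0.558310
t=0.280000, u=0.558310:
  k1 = f(0.280000, 0.558310) = 0.729504
  k2 = f(0.560000, 0.762571) = 0.372751
  u ← 0.558310 + (0.28/2)·(0.729504 + 0.372751) = 0.712626
t=0.560000, u=0.712626:
  k1 = f(0.560000, 0.712626) = 0.422696
  k2 = f(0.840000, 0.830981) = 0.063420
  u ← 0.712626 + (0.28/2)·(0.422696 + 0.063420) = 0.780682
u(0.84) ≈ 0.7807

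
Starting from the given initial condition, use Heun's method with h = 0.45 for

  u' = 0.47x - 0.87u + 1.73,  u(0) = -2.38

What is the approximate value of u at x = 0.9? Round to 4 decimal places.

0.0946

Heun: k1 = f(x_n, u_n); k2 = f(x_n + h, u_n + h·k1); u_{n+1} = u_n + (h/2)·(k1 + k2).
x=0.000000, u=-2.380000:
  k1 = f(0.000000, -2.380000) = 3.800600
  k2 = f(0.450000, -0.669730) = 2.524165
  u ← -2.380000 + (0.45/2)·(3.800600 + 2.524165) = -0.956928
x=0.450000, u=-0.956928:
  k1 = f(0.450000, -0.956928) = 2.774027
  k2 = f(0.900000, 0.291384) = 1.899496
  u ← -0.956928 + (0.45/2)·(2.774027 + 1.899496) = 0.094615
u(0.9) ≈ 0.0946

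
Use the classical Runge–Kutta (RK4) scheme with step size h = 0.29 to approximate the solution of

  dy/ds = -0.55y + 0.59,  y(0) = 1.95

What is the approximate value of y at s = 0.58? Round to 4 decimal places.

1.7104

RK4: k1 = f(s_n, y_n); k2 = f(s_n + h/2, y_n + (h/2)·k1); k3 = f(s_n + h/2, y_n + (h/2)·k2); k4 = f(s_n + h, y_n + h·k3); y_{n+1} = y_n + (h/6)·(k1 + 2k2 + 2k3 + k4).
s=0.000000, y=1.950000:
  k1 = f(0.000000, 1.950000) = -0.482500
  k2 = f(0.145000, 1.880038) = -0.444021
  k3 = f(0.145000, 1.885617) = -0.447089
  k4 = f(0.290000, 1.820344) = -0.411189
  y ← 1.950000 + (0.29/6)·(k1 + 2k2 + 2k3 + k4) = 1.820664
s=0.290000, y=1.820664:
  k1 = f(0.290000, 1.820664) = -0.411365
  k2 = f(0.435000, 1.761016) = -0.378559
  k3 = f(0.435000, 1.765773) = -0.381175
  k4 = f(0.580000, 1.710124) = -0.350568
  y ← 1.820664 + (0.29/6)·(k1 + 2k2 + 2k3 + k4) = 1.710397
y(0.58) ≈ 1.7104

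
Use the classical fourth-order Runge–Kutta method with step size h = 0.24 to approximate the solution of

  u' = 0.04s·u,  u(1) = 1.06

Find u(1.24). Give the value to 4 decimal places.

1.0715

RK4: k1 = f(s_n, u_n); k2 = f(s_n + h/2, u_n + (h/2)·k1); k3 = f(s_n + h/2, u_n + (h/2)·k2); k4 = f(s_n + h, u_n + h·k3); u_{n+1} = u_n + (h/6)·(k1 + 2k2 + 2k3 + k4).
s=1.000000, u=1.060000:
  k1 = f(1.000000, 1.060000) = 0.042400
  k2 = f(1.120000, 1.065088) = 0.047716
  k3 = f(1.120000, 1.065726) = 0.047745
  k4 = f(1.240000, 1.071459) = 0.053144
  u ← 1.060000 + (0.24/6)·(k1 + 2k2 + 2k3 + k4) = 1.071459
u(1.24) ≈ 1.0715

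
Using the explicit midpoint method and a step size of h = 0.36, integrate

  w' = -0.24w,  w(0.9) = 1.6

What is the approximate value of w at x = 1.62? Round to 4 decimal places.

1.3464

Midpoint: k1 = f(x_n, w_n); k2 = f(x_n + h/2, w_n + (h/2)·k1); w_{n+1} = w_n + h·k2.
x=0.900000, w=1.600000:
  k1 = f(0.900000, 1.600000) = -0.384000
  k2 = f(1.080000, 1.530880) = -0.367411
  w ← 1.600000 + 0.36·(-0.367411) = 1.467732
x=1.260000, w=1.467732:
  k1 = f(1.260000, 1.467732) = -0.352256
  k2 = f(1.440000, 1.404326) = -0.337038
  w ← 1.467732 + 0.36·(-0.337038) = 1.346398
w(1.62) ≈ 1.3464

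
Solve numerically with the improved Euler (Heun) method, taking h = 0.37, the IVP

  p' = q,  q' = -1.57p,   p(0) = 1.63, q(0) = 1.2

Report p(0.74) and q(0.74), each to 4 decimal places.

1.7407, -0.9922

Heun on (p,q): k1 = f(x_n, state_n); k2 = f(x_n + h, state_n + h·k1); state_{n+1} = state_n + (h/2)·(k1 + k2).
0.000000: (1.630000, 1.200000)
  k1 = (1.200000, -2.559100)
  predictor → (2.074000, 0.253133)
  k2 = (0.253133, -3.256180)
  → (1.898830, 0.124173)
0.370000: (1.898830, 0.124173)
  k1 = (0.124173, -2.981162)
  predictor → (1.944774, -0.978857)
  k2 = (-0.978857, -3.053295)
  → (1.740713, -0.992201)
(p(0.74), q(0.74)) ≈ (1.7407, -0.9922)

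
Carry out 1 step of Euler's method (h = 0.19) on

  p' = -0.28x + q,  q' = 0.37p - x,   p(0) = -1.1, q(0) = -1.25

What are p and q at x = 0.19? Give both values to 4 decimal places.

Euler on (p,q): p_{n+1} = p_n + h·p', q_{n+1} = q_n + h·q'.
0.000000: (-1.100000, -1.250000); f=(-1.250000, -0.407000) → (-1.337500, -1.327330)
(p(0.19), q(0.19)) ≈ (-1.3375, -1.3273)

-1.3375, -1.3273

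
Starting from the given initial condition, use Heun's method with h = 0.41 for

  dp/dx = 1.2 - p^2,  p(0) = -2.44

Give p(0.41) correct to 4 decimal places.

Heun: k1 = f(x_n, p_n); k2 = f(x_n + h, p_n + h·k1); p_{n+1} = p_n + (h/2)·(k1 + k2).
x=0.000000, p=-2.440000:
  k1 = f(0.000000, -2.440000) = -4.753600
  k2 = f(0.410000, -4.388976) = -18.063110
  p ← -2.440000 + (0.41/2)·(-4.753600 + (-18.063110)) = -7.117426
p(0.41) ≈ -7.1174

-7.1174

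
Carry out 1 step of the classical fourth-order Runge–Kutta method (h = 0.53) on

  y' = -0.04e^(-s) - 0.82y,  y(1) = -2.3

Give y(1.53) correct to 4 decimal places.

-1.4944

RK4: k1 = f(s_n, y_n); k2 = f(s_n + h/2, y_n + (h/2)·k1); k3 = f(s_n + h/2, y_n + (h/2)·k2); k4 = f(s_n + h, y_n + h·k3); y_{n+1} = y_n + (h/6)·(k1 + 2k2 + 2k3 + k4).
s=1.000000, y=-2.300000:
  k1 = f(1.000000, -2.300000) = 1.871285
  k2 = f(1.265000, -1.804110) = 1.468080
  k3 = f(1.265000, -1.910959) = 1.555697
  k4 = f(1.530000, -1.475481) = 1.201233
  y ← -2.300000 + (0.53/6)·(k1 + 2k2 + 2k3 + k4) = -1.494394
y(1.53) ≈ -1.4944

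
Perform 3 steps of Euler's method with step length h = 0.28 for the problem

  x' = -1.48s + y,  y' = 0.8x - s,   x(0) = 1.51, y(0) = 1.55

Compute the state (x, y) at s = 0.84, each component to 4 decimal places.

2.7533, 2.6164

Euler on (x,y): x_{n+1} = x_n + h·x', y_{n+1} = y_n + h·y'.
0.000000: (1.510000, 1.550000); f=(1.550000, 1.208000) → (1.944000, 1.888240)
0.280000: (1.944000, 1.888240); f=(1.473840, 1.275200) → (2.356675, 2.245296)
0.560000: (2.356675, 2.245296); f=(1.416496, 1.325340) → (2.753294, 2.616391)
(x(0.84), y(0.84)) ≈ (2.7533, 2.6164)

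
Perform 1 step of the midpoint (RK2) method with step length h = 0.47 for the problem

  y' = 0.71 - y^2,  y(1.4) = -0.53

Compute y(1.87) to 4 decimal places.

-0.2829

Midpoint: k1 = f(x_n, y_n); k2 = f(x_n + h/2, y_n + (h/2)·k1); y_{n+1} = y_n + h·k2.
x=1.400000, y=-0.530000:
  k1 = f(1.400000, -0.530000) = 0.429100
  k2 = f(1.635000, -0.429162) = 0.525820
  y ← -0.530000 + 0.47·0.525820 = -0.282864
y(1.87) ≈ -0.2829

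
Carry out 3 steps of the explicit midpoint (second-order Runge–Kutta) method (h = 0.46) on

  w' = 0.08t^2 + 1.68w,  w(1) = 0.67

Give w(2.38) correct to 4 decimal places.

6.7578

Midpoint: k1 = f(t_n, w_n); k2 = f(t_n + h/2, w_n + (h/2)·k1); w_{n+1} = w_n + h·k2.
t=1.000000, w=0.670000:
  k1 = f(1.000000, 0.670000) = 1.205600
  k2 = f(1.230000, 0.947288) = 1.712476
  w ← 0.670000 + 0.46·1.712476 = 1.457739
t=1.460000, w=1.457739:
  k1 = f(1.460000, 1.457739) = 2.619529
  k2 = f(1.690000, 2.060231) = 3.689675
  w ← 1.457739 + 0.46·3.689675 = 3.154990
t=1.920000, w=3.154990:
  k1 = f(1.920000, 3.154990) = 5.595295
  k2 = f(2.150000, 4.441907) = 7.832204
  w ← 3.154990 + 0.46·7.832204 = 6.757804
w(2.38) ≈ 6.7578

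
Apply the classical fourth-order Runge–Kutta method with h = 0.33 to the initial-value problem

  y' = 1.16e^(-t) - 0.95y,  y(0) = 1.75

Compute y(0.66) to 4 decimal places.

RK4: k1 = f(t_n, y_n); k2 = f(t_n + h/2, y_n + (h/2)·k1); k3 = f(t_n + h/2, y_n + (h/2)·k2); k4 = f(t_n + h, y_n + h·k3); y_{n+1} = y_n + (h/6)·(k1 + 2k2 + 2k3 + k4).
t=0.000000, y=1.750000:
  k1 = f(0.000000, 1.750000) = -0.502500
  k2 = f(0.165000, 1.667088) = -0.600176
  k3 = f(0.165000, 1.650971) = -0.584866
  k4 = f(0.330000, 1.556994) = -0.645193
  y ← 1.750000 + (0.33/6)·(k1 + 2k2 + 2k3 + k4) = 1.556522
t=0.330000, y=1.556522:
  k1 = f(0.330000, 1.556522) = -0.644745
  k2 = f(0.495000, 1.450139) = -0.670530
  k3 = f(0.495000, 1.445885) = -0.666488
  k4 = f(0.660000, 1.336581) = -0.670205
  y ← 1.556522 + (0.33/6)·(k1 + 2k2 + 2k3 + k4) = 1.337128
y(0.66) ≈ 1.3371

1.3371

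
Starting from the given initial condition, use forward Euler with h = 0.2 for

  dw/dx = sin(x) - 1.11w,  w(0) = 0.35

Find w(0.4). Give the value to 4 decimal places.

0.2516

Euler: w_{n+1} = w_n + h·f(x_n, w_n).
x=0.000000, w=0.350000: f=-0.388500 → w ← 0.350000 + 0.2·(-0.388500) = 0.272300
x=0.200000, w=0.272300: f=-0.103584 → w ← 0.272300 + 0.2·(-0.103584) = 0.251583
w(0.4) ≈ 0.2516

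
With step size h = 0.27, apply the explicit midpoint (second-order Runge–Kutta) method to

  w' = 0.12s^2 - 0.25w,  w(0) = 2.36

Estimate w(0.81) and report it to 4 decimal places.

Midpoint: k1 = f(s_n, w_n); k2 = f(s_n + h/2, w_n + (h/2)·k1); w_{n+1} = w_n + h·k2.
s=0.000000, w=2.360000:
  k1 = f(0.000000, 2.360000) = -0.590000
  k2 = f(0.135000, 2.280350) = -0.567900
  w ← 2.360000 + 0.27·(-0.567900) = 2.206667
s=0.270000, w=2.206667:
  k1 = f(0.270000, 2.206667) = -0.542919
  k2 = f(0.405000, 2.133373) = -0.513660
  w ← 2.206667 + 0.27·(-0.513660) = 2.067979
s=0.540000, w=2.067979:
  k1 = f(0.540000, 2.067979) = -0.482003
  k2 = f(0.675000, 2.002908) = -0.446052
  w ← 2.067979 + 0.27·(-0.446052) = 1.947545
w(0.81) ≈ 1.9475

1.9475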